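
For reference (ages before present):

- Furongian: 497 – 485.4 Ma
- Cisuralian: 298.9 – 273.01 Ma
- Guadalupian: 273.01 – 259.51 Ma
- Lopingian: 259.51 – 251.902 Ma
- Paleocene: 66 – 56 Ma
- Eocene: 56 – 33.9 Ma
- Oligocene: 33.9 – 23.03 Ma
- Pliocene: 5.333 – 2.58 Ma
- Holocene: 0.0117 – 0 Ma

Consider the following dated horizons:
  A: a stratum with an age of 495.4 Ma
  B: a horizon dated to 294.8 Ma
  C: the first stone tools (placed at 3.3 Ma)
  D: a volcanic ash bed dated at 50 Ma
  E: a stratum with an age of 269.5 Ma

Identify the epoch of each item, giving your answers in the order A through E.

A — Furongian; B — Cisuralian; C — Pliocene; D — Eocene; E — Guadalupian

Match each age against the start–end ranges in the excerpt: A = 495.4 Ma → Furongian (497–485.4); B = 294.8 Ma → Cisuralian (298.9–273.01); C = 3.3 Ma → Pliocene (5.333–2.58); D = 50 Ma → Eocene (56–33.9); E = 269.5 Ma → Guadalupian (273.01–259.51).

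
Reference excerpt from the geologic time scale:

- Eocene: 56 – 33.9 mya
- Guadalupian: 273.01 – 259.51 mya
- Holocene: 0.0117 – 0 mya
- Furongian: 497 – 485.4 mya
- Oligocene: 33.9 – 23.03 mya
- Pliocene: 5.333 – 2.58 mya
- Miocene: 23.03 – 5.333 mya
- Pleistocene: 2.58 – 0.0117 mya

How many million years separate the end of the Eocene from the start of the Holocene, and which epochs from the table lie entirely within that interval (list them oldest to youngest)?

33.8883 million years; Oligocene, Miocene, Pliocene, Pleistocene

End of Eocene = 33.9 Ma; start of Holocene = 0.0117 Ma.
Gap = 33.9 − 0.0117 = 33.8883 Myr.
Epochs wholly inside 33.9–0.0117 Ma: Oligocene (33.9–23.03), Miocene (23.03–5.333), Pliocene (5.333–2.58), Pleistocene (2.58–0.0117).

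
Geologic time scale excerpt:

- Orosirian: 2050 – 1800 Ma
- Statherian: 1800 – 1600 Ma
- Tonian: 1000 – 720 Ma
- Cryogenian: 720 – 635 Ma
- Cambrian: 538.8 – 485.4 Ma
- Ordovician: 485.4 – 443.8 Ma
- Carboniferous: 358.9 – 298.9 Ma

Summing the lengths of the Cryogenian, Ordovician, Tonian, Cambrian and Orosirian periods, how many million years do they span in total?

710 million years

Each duration: Cryogenian = 85; Ordovician = 41.6; Tonian = 280; Cambrian = 53.4; Orosirian = 250.
Sum: 85 + 41.6 + 280 + 53.4 + 250 = 710 Myr.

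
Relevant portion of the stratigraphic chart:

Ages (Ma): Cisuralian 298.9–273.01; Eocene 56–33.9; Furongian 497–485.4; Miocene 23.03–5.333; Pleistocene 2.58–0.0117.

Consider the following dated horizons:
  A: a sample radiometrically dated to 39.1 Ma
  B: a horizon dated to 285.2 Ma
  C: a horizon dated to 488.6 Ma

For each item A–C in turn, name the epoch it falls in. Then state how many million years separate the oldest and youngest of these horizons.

A — Eocene; B — Cisuralian; C — Furongian; span 449.5 million years

Match each age against the start–end ranges in the excerpt: A = 39.1 Ma → Eocene (56–33.9); B = 285.2 Ma → Cisuralian (298.9–273.01); C = 488.6 Ma → Furongian (497–485.4).
The largest age is 488.6 Ma and the smallest is 39.1 Ma; their difference is 449.5 Myr.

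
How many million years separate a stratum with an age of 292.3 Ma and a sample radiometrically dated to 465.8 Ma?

465.8 − 292.3 = 173.5 million years.

173.5 million years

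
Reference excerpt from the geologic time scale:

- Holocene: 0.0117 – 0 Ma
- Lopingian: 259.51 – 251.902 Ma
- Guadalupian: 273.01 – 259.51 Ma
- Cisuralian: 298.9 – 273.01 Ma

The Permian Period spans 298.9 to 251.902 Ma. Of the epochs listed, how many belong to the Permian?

Epochs inside 298.9–251.902 Ma: Cisuralian, Guadalupian, Lopingian — 3 in total.

3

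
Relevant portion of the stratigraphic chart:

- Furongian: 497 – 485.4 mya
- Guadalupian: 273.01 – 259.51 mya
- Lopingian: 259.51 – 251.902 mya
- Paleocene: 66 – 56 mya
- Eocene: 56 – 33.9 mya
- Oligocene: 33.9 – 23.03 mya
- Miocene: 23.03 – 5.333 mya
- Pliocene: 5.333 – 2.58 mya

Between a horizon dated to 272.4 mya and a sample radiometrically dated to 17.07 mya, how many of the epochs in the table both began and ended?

272.4 Ma sits inside the Guadalupian (273.01–259.51) and 17.07 Ma inside the Miocene (23.03–5.333); neither of those is wholly between the two dates.
The listed epochs lying completely between them are Lopingian, Paleocene, Eocene, Oligocene — 4 in all.

4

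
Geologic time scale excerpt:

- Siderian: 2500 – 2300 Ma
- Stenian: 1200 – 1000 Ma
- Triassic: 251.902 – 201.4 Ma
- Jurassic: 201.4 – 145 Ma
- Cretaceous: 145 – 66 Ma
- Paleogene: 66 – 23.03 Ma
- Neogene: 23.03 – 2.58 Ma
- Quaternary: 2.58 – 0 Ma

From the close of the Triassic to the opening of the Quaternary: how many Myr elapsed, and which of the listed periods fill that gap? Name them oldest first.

198.82 million years; Jurassic, Cretaceous, Paleogene, Neogene

The Triassic closes at 201.4 Ma and the Quaternary opens at 2.58 Ma, so the interval is 201.4 − 2.58 = 198.82 Myr.
A period fits inside if it starts at or after 201.4 Ma and ends at or before 2.58 Ma; oldest first that gives Jurassic, Cretaceous, Paleogene, Neogene.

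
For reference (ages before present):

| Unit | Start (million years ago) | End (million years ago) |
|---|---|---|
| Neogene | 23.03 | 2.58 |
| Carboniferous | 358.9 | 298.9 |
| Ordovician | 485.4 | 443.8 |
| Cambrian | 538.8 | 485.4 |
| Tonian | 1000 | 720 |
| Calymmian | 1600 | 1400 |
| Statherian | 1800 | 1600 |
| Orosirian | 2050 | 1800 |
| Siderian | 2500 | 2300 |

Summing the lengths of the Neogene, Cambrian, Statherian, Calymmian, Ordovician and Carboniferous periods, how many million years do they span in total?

Duration is start − end for each: (23.03 − 2.58) + (538.8 − 485.4) + (1800 − 1600) + (1600 − 1400) + (485.4 − 443.8) + (358.9 − 298.9).
That is 20.45 + 53.4 + 200 + 200 + 41.6 + 60, which totals 575.45 million years.

575.45 million years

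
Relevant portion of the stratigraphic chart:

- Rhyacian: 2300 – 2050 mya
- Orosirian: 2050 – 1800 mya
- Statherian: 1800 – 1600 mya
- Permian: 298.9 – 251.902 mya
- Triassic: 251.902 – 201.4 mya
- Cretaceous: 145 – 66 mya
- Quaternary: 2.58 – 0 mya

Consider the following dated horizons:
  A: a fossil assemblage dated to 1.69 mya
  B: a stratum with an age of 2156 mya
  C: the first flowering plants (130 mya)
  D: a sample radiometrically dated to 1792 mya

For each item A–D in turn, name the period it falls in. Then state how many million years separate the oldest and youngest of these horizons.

A: 1.69 Ma lies in 2.58–0 Ma, so Quaternary.
B: 2156 Ma lies in 2300–2050 Ma, so Rhyacian.
C: 130 Ma lies in 145–66 Ma, so Cretaceous.
D: 1792 Ma lies in 1800–1600 Ma, so Statherian.
Oldest = 2156 Ma, youngest = 1.69 Ma → span 2154.31 Myr.

A — Quaternary; B — Rhyacian; C — Cretaceous; D — Statherian; span 2154.31 million years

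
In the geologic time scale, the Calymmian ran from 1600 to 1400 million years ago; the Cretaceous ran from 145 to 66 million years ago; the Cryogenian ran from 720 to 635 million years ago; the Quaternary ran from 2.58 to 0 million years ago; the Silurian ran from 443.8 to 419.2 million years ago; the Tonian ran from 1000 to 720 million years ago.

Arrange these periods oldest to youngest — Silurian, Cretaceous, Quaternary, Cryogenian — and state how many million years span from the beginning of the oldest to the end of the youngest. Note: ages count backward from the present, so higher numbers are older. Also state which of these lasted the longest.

Start ages (Ma): Cryogenian 720, Silurian 443.8, Cretaceous 145, Quaternary 2.58.
Ordered oldest to youngest: Cryogenian, Silurian, Cretaceous, Quaternary.
Span = 720 − 0 = 720 Myr.
Durations: Quaternary 2.58, Cretaceous 79, Silurian 24.6, Cryogenian 85 → longest is Cryogenian (85 Myr).

Cryogenian → Silurian → Cretaceous → Quaternary; total span 720 Myr; longest is Cryogenian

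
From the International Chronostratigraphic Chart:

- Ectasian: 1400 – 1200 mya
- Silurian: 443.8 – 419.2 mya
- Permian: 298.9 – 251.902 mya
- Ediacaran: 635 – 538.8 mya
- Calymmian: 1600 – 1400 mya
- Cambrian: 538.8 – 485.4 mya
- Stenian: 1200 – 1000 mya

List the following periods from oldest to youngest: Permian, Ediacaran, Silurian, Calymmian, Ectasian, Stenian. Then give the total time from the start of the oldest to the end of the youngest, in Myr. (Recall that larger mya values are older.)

Start ages (Ma): Calymmian 1600, Ectasian 1400, Stenian 1200, Ediacaran 635, Silurian 443.8, Permian 298.9.
Ordered oldest to youngest: Calymmian, Ectasian, Stenian, Ediacaran, Silurian, Permian.
Span = 1600 − 251.902 = 1348.098 Myr.

Calymmian → Ectasian → Stenian → Ediacaran → Silurian → Permian; total span 1348.098 Myr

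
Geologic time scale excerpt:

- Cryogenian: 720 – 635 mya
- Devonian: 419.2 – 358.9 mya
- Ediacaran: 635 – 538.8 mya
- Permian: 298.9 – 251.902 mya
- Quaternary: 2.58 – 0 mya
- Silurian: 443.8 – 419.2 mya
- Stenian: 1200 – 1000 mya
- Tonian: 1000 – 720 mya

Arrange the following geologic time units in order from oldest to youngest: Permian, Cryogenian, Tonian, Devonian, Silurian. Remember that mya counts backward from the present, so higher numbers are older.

Tonian, Cryogenian, Silurian, Devonian, Permian

Sorting by start age (descending Ma, since larger Ma = older): Tonian start 1000, Cryogenian start 720, Silurian start 443.8, Devonian start 419.2, Permian start 298.9.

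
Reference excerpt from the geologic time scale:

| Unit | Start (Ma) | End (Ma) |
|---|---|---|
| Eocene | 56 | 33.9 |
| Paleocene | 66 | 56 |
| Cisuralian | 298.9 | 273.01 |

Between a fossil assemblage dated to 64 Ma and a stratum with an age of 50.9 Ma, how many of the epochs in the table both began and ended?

0

Checking each listed span, none has both start < 64 Ma and end > 50.9 Ma — every epoch straddles one of the two dates or lies outside them — so the count is 0.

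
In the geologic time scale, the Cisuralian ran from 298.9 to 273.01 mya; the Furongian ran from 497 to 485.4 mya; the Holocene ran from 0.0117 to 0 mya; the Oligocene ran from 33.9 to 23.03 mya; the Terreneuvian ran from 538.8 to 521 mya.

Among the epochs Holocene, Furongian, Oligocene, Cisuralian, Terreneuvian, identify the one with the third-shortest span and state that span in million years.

Durations: Holocene 0.0117; Furongian 11.6; Oligocene 10.87; Cisuralian 25.89; Terreneuvian 17.8 Myr.
Sorted shortest-first: Holocene (0.0117), Oligocene (10.87), Furongian (11.6), Terreneuvian (17.8), Cisuralian (25.89).
The third shortest is Furongian at 11.6 Myr.

Furongian, 11.6 million years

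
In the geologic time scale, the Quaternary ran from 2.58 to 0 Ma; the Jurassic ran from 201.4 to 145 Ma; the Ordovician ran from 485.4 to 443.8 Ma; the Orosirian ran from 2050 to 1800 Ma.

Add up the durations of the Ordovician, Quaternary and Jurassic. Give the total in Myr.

100.58 million years

Each duration: Ordovician = 41.6; Quaternary = 2.58; Jurassic = 56.4.
Sum: 41.6 + 2.58 + 56.4 = 100.58 Myr.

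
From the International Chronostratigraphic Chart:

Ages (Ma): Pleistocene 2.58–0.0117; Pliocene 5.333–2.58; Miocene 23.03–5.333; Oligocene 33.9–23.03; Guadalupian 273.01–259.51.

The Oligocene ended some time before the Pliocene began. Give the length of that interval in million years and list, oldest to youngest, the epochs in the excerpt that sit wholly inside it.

The Oligocene closes at 23.03 Ma and the Pliocene opens at 5.333 Ma, so the interval is 23.03 − 5.333 = 17.697 Myr.
An epoch fits inside if it starts at or after 23.03 Ma and ends at or before 5.333 Ma; oldest first that gives Miocene.

17.697 million years; Miocene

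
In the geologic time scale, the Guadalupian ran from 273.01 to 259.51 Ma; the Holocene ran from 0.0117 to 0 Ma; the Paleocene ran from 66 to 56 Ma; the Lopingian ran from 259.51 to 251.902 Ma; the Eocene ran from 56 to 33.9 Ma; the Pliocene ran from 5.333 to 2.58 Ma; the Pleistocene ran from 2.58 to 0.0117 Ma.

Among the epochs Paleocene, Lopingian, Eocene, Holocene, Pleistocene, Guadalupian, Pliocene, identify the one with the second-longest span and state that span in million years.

Start − end for each: Paleocene 66 − 56 = 10; Lopingian 259.51 − 251.902 = 7.608; Eocene 56 − 33.9 = 22.1; Holocene 0.0117 − 0 = 0.0117; Pleistocene 2.58 − 0.0117 = 2.5683; Guadalupian 273.01 − 259.51 = 13.5; Pliocene 5.333 − 2.58 = 2.753.
Ranking these from longest: Eocene > Guadalupian > Paleocene > Lopingian > Pliocene > Pleistocene > Holocene.
Position 2 in that ranking is Guadalupian, which lasted 13.5 Myr.

Guadalupian, 13.5 million years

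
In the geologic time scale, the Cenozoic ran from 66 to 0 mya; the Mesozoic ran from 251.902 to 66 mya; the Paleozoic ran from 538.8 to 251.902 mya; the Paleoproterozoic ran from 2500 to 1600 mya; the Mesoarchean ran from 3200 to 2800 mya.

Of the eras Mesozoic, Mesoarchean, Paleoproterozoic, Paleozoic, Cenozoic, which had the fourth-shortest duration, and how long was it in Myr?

Mesoarchean, 400 million years

Durations: Mesozoic 185.902; Mesoarchean 400; Paleoproterozoic 900; Paleozoic 286.898; Cenozoic 66 Myr.
Sorted shortest-first: Cenozoic (66), Mesozoic (185.902), Paleozoic (286.898), Mesoarchean (400), Paleoproterozoic (900).
The fourth shortest is Mesoarchean at 400 Myr.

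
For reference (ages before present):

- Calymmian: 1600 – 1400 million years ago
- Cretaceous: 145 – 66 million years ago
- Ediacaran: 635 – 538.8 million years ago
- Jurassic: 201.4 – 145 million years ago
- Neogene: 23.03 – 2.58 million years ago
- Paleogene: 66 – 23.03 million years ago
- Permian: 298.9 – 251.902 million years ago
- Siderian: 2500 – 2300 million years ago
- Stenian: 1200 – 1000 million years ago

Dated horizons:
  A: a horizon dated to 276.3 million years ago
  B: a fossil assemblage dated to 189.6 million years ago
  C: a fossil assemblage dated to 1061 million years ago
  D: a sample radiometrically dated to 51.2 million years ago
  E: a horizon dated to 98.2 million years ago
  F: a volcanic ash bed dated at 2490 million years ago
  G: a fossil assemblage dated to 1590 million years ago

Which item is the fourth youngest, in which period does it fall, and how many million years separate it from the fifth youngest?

Sorted youngest-first by Ma: D (51.2), E (98.2), B (189.6), A (276.3), C (1061), G (1590), F (2490).
The fourth youngest is A at 276.3 Ma, which lies in 298.9–251.902 Ma: the Permian.
The fifth youngest is C at 1061 Ma; separation = |276.3 − 1061| = 784.7 Myr.

A, in the Permian; 784.7 million years to C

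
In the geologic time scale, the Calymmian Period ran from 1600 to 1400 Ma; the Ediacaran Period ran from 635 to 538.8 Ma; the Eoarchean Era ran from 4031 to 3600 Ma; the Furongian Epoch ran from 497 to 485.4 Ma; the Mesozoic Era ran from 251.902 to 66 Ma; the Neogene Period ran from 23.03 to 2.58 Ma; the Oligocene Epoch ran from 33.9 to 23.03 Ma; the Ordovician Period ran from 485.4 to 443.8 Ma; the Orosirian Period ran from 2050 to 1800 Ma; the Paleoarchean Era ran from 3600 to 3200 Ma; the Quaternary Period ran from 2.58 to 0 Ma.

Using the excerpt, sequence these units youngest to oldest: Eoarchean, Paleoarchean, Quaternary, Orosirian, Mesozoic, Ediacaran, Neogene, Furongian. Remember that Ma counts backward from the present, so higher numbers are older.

Quaternary, Neogene, Mesozoic, Furongian, Ediacaran, Orosirian, Paleoarchean, Eoarchean

Sorting by start age (ascending Ma, since larger Ma = older): Quaternary began 2.58, Neogene began 23.03, Mesozoic began 251.902, Furongian began 497, Ediacaran began 635, Orosirian began 2050, Paleoarchean began 3600, Eoarchean began 4031.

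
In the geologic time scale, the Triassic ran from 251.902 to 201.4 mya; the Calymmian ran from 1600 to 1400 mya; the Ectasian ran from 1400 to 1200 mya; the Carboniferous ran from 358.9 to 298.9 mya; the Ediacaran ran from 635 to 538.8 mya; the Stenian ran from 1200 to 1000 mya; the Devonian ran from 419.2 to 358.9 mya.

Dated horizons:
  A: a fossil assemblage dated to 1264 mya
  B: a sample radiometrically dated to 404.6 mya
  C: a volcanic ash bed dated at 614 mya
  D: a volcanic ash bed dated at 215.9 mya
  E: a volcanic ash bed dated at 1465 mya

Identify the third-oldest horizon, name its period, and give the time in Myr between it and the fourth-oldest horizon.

C, in the Ediacaran; 209.4 million years to B

Larger Ma means older, so oldest first: E 1465 > A 1264 > C 614 > B 404.6 > D 215.9.
Counting 3 along gives C (614 Ma); the excerpt puts that inside the Ediacaran, 635–538.8 Ma.
Next in line is B (404.6 Ma), and 614 − 404.6 = 209.4 Myr.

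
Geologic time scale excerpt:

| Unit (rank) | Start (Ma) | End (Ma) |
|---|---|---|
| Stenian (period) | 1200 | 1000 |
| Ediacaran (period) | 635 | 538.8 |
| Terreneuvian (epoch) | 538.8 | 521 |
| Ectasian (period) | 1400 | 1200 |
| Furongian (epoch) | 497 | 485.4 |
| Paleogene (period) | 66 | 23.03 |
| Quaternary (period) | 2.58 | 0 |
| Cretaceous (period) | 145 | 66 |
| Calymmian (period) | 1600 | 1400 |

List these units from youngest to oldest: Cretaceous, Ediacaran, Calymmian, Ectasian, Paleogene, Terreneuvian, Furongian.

Sorting by start age (ascending Ma, since larger Ma = older): Paleogene began 66, Cretaceous began 145, Furongian began 497, Terreneuvian began 538.8, Ediacaran began 635, Ectasian began 1400, Calymmian began 1600.

Paleogene → Cretaceous → Furongian → Terreneuvian → Ediacaran → Ectasian → Calymmian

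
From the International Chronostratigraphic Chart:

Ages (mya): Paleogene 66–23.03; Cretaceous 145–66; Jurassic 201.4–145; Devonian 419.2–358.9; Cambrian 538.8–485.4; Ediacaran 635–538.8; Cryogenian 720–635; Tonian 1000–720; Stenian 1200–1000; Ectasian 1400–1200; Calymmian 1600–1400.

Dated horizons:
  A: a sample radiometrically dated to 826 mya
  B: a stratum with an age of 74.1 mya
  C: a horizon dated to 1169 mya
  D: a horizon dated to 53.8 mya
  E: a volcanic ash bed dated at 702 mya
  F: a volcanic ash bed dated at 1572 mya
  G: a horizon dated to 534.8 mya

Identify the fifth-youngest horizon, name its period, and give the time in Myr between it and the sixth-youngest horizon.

Sorted youngest-first by Ma: D (53.8), B (74.1), G (534.8), E (702), A (826), C (1169), F (1572).
The fifth youngest is A at 826 Ma, which lies in 1000–720 Ma: the Tonian.
The sixth youngest is C at 1169 Ma; separation = |826 − 1169| = 343 Myr.

A, in the Tonian; 343 million years to C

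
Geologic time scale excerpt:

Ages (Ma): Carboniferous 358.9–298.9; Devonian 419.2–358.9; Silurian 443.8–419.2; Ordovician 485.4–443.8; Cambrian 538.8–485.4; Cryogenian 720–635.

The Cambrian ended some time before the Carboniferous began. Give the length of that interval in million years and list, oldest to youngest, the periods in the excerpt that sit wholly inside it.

The Cambrian closes at 485.4 Ma and the Carboniferous opens at 358.9 Ma, so the interval is 485.4 − 358.9 = 126.5 Myr.
A period fits inside if it starts at or after 485.4 Ma and ends at or before 358.9 Ma; oldest first that gives Ordovician, Silurian, Devonian.

126.5 million years; Ordovician, Silurian, Devonian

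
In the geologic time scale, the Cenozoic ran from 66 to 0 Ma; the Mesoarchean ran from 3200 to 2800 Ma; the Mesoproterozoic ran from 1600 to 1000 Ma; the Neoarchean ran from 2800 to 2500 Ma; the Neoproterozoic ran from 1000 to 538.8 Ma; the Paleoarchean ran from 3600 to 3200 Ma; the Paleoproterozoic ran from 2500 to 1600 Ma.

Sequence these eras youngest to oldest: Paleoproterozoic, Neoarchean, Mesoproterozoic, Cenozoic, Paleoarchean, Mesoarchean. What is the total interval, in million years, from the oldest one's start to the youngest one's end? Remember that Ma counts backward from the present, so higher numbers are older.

Cenozoic → Mesoproterozoic → Paleoproterozoic → Neoarchean → Mesoarchean → Paleoarchean; total span 3600 Myr

Start ages (Ma): Paleoarchean 3600, Mesoarchean 3200, Neoarchean 2800, Paleoproterozoic 2500, Mesoproterozoic 1600, Cenozoic 66.
Ordered youngest to oldest: Cenozoic, Mesoproterozoic, Paleoproterozoic, Neoarchean, Mesoarchean, Paleoarchean.
Span = 3600 − 0 = 3600 Myr.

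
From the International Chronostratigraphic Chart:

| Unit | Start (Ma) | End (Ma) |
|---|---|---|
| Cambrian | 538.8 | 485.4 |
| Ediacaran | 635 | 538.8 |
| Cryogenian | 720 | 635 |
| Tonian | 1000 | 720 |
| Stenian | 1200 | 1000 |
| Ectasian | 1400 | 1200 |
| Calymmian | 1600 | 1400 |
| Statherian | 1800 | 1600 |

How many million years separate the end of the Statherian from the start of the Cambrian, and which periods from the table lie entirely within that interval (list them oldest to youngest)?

1061.2 million years; Calymmian, Ectasian, Stenian, Tonian, Cryogenian, Ediacaran

The Statherian closes at 1600 Ma and the Cambrian opens at 538.8 Ma, so the interval is 1600 − 538.8 = 1061.2 Myr.
A period fits inside if it starts at or after 1600 Ma and ends at or before 538.8 Ma; oldest first that gives Calymmian, Ectasian, Stenian, Tonian, Cryogenian, Ediacaran.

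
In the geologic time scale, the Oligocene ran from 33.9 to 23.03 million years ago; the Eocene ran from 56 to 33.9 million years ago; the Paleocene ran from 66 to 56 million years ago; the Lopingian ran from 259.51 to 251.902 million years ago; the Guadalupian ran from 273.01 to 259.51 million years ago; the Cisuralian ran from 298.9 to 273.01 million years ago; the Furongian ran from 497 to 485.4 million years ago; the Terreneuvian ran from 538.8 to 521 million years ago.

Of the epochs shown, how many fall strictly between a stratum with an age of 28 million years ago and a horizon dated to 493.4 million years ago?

493.4 Ma sits inside the Furongian (497–485.4) and 28 Ma inside the Oligocene (33.9–23.03); neither of those is wholly between the two dates.
The listed epochs lying completely between them are Cisuralian, Guadalupian, Lopingian, Paleocene, Eocene — 5 in all.

5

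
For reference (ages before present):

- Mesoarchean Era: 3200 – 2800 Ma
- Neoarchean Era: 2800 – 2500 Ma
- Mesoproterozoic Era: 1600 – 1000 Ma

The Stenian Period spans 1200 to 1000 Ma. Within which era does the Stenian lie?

Mesoproterozoic

The Stenian (1200–1000 Ma) lies entirely within 1600–1000 Ma, the Mesoproterozoic Era.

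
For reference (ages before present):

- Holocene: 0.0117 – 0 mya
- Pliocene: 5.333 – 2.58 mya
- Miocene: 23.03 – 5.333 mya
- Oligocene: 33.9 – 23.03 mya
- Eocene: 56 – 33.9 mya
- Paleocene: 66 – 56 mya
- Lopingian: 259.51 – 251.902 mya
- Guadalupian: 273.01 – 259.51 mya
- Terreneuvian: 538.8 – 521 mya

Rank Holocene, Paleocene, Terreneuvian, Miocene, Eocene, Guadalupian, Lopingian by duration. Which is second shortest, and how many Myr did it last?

Start − end for each: Holocene 0.0117 − 0 = 0.0117; Paleocene 66 − 56 = 10; Terreneuvian 538.8 − 521 = 17.8; Miocene 23.03 − 5.333 = 17.697; Eocene 56 − 33.9 = 22.1; Guadalupian 273.01 − 259.51 = 13.5; Lopingian 259.51 − 251.902 = 7.608.
Ranking these from shortest: Holocene < Lopingian < Paleocene < Guadalupian < Miocene < Terreneuvian < Eocene.
Position 2 in that ranking is Lopingian, which lasted 7.608 Myr.

Lopingian, 7.608 million years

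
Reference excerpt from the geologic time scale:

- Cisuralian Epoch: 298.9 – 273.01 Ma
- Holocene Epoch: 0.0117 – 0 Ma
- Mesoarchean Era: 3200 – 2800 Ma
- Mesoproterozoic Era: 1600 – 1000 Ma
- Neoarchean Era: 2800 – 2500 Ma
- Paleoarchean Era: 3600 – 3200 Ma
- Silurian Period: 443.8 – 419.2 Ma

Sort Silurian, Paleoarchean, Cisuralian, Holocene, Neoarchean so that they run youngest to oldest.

The oldest of these is Paleoarchean (starts 3600 Ma) and the youngest is Holocene (ends 0 Ma).
In between, by decreasing start age: Neoarchean (2800), Silurian (443.8), Cisuralian (298.9).
Listing youngest first means reversing that sequence.

Holocene, Cisuralian, Silurian, Neoarchean, Paleoarchean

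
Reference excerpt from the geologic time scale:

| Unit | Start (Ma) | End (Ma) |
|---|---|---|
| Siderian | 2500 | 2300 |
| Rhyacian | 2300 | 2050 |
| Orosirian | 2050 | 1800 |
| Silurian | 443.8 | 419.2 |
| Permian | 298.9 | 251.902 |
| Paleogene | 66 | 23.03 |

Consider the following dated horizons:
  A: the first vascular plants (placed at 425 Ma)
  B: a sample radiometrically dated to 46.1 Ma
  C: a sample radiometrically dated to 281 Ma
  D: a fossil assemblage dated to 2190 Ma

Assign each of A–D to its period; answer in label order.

A — Silurian; B — Paleogene; C — Permian; D — Rhyacian

A: 425 Ma lies in 443.8–419.2 Ma, so Silurian.
B: 46.1 Ma lies in 66–23.03 Ma, so Paleogene.
C: 281 Ma lies in 298.9–251.902 Ma, so Permian.
D: 2190 Ma lies in 2300–2050 Ma, so Rhyacian.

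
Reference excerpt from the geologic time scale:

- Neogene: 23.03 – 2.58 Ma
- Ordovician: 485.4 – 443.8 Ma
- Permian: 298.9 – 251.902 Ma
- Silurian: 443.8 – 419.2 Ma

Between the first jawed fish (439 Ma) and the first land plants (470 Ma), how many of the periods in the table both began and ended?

0

Checking each listed span, none has both start < 470 Ma and end > 439 Ma — every period straddles one of the two dates or lies outside them — so the count is 0.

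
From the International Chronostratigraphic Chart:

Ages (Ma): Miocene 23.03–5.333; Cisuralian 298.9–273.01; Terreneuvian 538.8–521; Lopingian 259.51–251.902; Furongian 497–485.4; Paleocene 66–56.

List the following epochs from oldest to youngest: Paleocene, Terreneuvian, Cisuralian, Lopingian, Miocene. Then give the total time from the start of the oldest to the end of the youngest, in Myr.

Start ages (Ma): Terreneuvian 538.8, Cisuralian 298.9, Lopingian 259.51, Paleocene 66, Miocene 23.03.
Ordered oldest to youngest: Terreneuvian, Cisuralian, Lopingian, Paleocene, Miocene.
Span = 538.8 − 5.333 = 533.467 Myr.

Terreneuvian, Cisuralian, Lopingian, Paleocene, Miocene; total span 533.467 Myr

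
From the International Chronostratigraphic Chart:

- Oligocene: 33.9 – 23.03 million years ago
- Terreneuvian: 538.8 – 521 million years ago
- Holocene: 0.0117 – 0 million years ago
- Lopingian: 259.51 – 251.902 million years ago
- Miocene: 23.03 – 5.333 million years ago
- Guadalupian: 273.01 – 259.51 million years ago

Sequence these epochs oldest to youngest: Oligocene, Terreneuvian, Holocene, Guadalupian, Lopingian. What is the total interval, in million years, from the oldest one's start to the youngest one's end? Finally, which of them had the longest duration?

Terreneuvian → Guadalupian → Lopingian → Oligocene → Holocene; total span 538.8 Myr; longest is Terreneuvian

From the excerpt: Oligocene 33.9–23.03; Terreneuvian 538.8–521; Holocene 0.0117–0; Guadalupian 273.01–259.51; Lopingian 259.51–251.902 (Ma).
Larger Ma is earlier, so the oldest is Terreneuvian and the youngest is Holocene; oldest to youngest: Terreneuvian, Guadalupian, Lopingian, Oligocene, Holocene.
Oldest start 538.8 minus youngest end 0 gives 538.8 Myr overall.
Individual lengths (start − end): Holocene 0.0117; Guadalupian 13.5; Oligocene 10.87; Lopingian 7.608; Terreneuvian 17.8. The largest is Terreneuvian at 17.8 Myr.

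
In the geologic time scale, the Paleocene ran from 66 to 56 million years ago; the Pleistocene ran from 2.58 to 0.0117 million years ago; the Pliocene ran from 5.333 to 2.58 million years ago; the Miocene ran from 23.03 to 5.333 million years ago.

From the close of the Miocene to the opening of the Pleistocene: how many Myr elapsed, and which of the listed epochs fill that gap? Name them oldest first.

End of Miocene = 5.333 Ma; start of Pleistocene = 2.58 Ma.
Gap = 5.333 − 2.58 = 2.753 Myr.
Epochs wholly inside 5.333–2.58 Ma: Pliocene (5.333–2.58).

2.753 million years; Pliocene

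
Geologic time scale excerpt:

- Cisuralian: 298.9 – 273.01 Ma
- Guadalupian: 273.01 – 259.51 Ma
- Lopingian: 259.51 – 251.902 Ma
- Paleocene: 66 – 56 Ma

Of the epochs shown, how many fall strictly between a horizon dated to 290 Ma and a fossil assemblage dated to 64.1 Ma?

290 Ma sits inside the Cisuralian (298.9–273.01) and 64.1 Ma inside the Paleocene (66–56); neither of those is wholly between the two dates.
The listed epochs lying completely between them are Guadalupian, Lopingian — 2 in all.

2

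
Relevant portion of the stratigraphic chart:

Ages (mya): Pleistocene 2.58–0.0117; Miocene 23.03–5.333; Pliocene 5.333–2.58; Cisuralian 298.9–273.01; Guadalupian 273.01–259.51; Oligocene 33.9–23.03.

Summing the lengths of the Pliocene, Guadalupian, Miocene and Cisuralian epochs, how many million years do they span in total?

Each duration: Pliocene = 2.753; Guadalupian = 13.5; Miocene = 17.697; Cisuralian = 25.89.
Sum: 2.753 + 13.5 + 17.697 + 25.89 = 59.84 Myr.

59.84 million years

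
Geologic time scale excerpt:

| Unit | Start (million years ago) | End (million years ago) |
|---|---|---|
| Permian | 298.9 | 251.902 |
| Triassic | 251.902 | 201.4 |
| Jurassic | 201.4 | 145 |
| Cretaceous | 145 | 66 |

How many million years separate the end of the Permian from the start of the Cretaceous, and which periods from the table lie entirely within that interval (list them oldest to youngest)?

The Permian closes at 251.902 Ma and the Cretaceous opens at 145 Ma, so the interval is 251.902 − 145 = 106.902 Myr.
A period fits inside if it starts at or after 251.902 Ma and ends at or before 145 Ma; oldest first that gives Triassic, Jurassic.

106.902 million years; Triassic, Jurassic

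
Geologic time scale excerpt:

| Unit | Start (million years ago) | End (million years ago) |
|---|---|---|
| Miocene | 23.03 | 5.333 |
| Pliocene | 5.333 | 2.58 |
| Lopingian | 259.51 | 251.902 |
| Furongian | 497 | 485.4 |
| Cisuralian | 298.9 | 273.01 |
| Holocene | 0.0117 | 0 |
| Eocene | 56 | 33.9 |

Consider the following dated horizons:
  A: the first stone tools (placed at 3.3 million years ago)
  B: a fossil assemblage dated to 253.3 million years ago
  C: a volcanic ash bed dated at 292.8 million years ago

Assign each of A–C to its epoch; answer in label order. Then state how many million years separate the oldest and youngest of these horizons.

A — Pliocene; B — Lopingian; C — Cisuralian; span 289.5 million years

Match each age against the start–end ranges in the excerpt: A = 3.3 Ma → Pliocene (5.333–2.58); B = 253.3 Ma → Lopingian (259.51–251.902); C = 292.8 Ma → Cisuralian (298.9–273.01).
The largest age is 292.8 Ma and the smallest is 3.3 Ma; their difference is 289.5 Myr.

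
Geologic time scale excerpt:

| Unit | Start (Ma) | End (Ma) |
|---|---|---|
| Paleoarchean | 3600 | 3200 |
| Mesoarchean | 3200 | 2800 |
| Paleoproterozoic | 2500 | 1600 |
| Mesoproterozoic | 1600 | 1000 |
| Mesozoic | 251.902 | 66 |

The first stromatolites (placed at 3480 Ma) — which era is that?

3480 Ma lies between 3600 and 3200 Ma, so it falls in the Paleoarchean.

Paleoarchean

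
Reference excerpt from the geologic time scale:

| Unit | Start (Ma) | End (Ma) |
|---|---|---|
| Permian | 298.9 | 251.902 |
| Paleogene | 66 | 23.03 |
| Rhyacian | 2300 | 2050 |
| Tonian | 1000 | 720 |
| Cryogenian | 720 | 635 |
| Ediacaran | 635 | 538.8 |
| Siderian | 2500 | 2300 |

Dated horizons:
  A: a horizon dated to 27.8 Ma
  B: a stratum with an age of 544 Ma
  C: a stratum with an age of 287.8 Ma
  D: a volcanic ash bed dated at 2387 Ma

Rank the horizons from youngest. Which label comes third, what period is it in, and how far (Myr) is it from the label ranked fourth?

B, in the Ediacaran; 1843 million years to D

Smaller Ma means younger, so youngest first: A 27.8 < C 287.8 < B 544 < D 2387.
Counting 3 along gives B (544 Ma); the excerpt puts that inside the Ediacaran, 635–538.8 Ma.
Next in line is D (2387 Ma), and 2387 − 544 = 1843 Myr.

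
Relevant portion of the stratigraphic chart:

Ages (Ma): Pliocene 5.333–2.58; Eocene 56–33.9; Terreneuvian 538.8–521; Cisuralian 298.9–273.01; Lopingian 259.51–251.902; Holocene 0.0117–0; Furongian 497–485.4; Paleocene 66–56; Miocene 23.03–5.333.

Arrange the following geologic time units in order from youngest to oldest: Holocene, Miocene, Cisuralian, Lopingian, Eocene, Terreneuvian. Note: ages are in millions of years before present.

The oldest of these is Terreneuvian (starts 538.8 Ma) and the youngest is Holocene (ends 0 Ma).
In between, by decreasing start age: Cisuralian (298.9), Lopingian (259.51), Eocene (56), Miocene (23.03).
Listing youngest first means reversing that sequence.

Holocene, then Miocene, then Eocene, then Lopingian, then Cisuralian, then Terreneuvian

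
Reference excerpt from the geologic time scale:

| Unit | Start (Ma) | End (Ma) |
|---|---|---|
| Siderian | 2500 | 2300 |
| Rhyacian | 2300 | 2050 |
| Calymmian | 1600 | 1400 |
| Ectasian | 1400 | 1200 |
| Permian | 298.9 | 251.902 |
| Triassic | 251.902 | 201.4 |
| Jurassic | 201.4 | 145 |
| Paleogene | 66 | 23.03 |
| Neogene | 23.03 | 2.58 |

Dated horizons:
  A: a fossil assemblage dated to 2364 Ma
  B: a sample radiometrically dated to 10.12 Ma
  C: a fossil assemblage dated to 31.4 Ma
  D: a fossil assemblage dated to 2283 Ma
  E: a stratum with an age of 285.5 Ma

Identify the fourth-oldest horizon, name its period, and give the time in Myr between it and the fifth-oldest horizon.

Larger Ma means older, so oldest first: A 2364 > D 2283 > E 285.5 > C 31.4 > B 10.12.
Counting 4 along gives C (31.4 Ma); the excerpt puts that inside the Paleogene, 66–23.03 Ma.
Next in line is B (10.12 Ma), and 31.4 − 10.12 = 21.28 Myr.

C, in the Paleogene; 21.28 million years to B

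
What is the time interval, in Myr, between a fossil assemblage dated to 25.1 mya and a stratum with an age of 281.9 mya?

281.9 − 25.1 = 256.8 million years.

256.8 million years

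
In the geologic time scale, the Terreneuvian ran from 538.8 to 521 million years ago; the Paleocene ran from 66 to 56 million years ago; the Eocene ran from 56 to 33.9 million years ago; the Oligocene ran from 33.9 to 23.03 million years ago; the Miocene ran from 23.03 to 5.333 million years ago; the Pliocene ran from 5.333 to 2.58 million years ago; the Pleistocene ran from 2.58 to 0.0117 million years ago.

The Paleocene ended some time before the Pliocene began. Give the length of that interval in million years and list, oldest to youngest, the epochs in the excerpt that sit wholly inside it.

End of Paleocene = 56 Ma; start of Pliocene = 5.333 Ma.
Gap = 56 − 5.333 = 50.667 Myr.
Epochs wholly inside 56–5.333 Ma: Eocene (56–33.9), Oligocene (33.9–23.03), Miocene (23.03–5.333).

50.667 million years; Eocene, Oligocene, Miocene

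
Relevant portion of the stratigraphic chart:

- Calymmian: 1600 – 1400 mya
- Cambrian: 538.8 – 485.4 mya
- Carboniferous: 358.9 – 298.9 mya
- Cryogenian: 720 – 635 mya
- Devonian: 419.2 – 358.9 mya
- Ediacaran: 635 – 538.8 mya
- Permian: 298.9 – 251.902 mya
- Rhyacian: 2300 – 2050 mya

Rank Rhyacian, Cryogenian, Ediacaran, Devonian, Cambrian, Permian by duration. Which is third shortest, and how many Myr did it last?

Devonian, 60.3 million years

Start − end for each: Rhyacian 2300 − 2050 = 250; Cryogenian 720 − 635 = 85; Ediacaran 635 − 538.8 = 96.2; Devonian 419.2 − 358.9 = 60.3; Cambrian 538.8 − 485.4 = 53.4; Permian 298.9 − 251.902 = 46.998.
Ranking these from shortest: Permian < Cambrian < Devonian < Cryogenian < Ediacaran < Rhyacian.
Position 3 in that ranking is Devonian, which lasted 60.3 Myr.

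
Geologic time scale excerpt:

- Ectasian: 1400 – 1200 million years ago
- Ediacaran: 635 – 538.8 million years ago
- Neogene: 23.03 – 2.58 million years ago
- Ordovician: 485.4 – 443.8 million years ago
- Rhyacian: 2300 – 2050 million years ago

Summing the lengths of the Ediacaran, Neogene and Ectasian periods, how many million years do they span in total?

Duration is start − end for each: (635 − 538.8) + (23.03 − 2.58) + (1400 − 1200).
That is 96.2 + 20.45 + 200, which totals 316.65 million years.

316.65 million years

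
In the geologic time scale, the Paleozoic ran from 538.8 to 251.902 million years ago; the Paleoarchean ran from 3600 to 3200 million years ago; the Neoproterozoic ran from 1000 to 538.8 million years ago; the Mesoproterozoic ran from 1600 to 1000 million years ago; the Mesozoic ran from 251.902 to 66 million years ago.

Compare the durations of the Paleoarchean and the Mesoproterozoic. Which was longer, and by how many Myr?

Paleoarchean: 3600 − 3200 = 400 Myr.
Mesoproterozoic: 1600 − 1000 = 600 Myr.
Difference: 600 − 400 = 200 Myr, so the Mesoproterozoic was longer.

Mesoproterozoic, by 200 million years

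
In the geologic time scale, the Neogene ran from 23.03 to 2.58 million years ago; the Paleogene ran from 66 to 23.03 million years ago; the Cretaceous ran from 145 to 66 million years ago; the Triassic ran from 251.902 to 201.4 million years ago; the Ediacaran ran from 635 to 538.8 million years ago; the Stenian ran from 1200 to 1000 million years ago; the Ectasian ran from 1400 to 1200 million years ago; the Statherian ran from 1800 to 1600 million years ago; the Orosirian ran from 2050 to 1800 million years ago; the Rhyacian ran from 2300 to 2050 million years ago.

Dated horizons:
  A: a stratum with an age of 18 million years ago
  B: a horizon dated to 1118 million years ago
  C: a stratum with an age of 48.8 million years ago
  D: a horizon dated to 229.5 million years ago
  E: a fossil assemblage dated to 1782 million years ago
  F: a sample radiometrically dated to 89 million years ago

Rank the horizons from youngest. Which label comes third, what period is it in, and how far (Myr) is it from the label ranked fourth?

F, in the Cretaceous; 140.5 million years to D

Sorted youngest-first by Ma: A (18), C (48.8), F (89), D (229.5), B (1118), E (1782).
The third youngest is F at 89 Ma, which lies in 145–66 Ma: the Cretaceous.
The fourth youngest is D at 229.5 Ma; separation = |89 − 229.5| = 140.5 Myr.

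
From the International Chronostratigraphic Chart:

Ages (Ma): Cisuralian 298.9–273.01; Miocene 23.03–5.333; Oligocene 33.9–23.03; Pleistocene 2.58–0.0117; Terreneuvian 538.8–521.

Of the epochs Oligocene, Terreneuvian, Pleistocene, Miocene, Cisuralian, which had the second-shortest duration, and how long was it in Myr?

Oligocene, 10.87 million years

Durations: Oligocene 10.87; Terreneuvian 17.8; Pleistocene 2.5683; Miocene 17.697; Cisuralian 25.89 Myr.
Sorted shortest-first: Pleistocene (2.5683), Oligocene (10.87), Miocene (17.697), Terreneuvian (17.8), Cisuralian (25.89).
The second shortest is Oligocene at 10.87 Myr.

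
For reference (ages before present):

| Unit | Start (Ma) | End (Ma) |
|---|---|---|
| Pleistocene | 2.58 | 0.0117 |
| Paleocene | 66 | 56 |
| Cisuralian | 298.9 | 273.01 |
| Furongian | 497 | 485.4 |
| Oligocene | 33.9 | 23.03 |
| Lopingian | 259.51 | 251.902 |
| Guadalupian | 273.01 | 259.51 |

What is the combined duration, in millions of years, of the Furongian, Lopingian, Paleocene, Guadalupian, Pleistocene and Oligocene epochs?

56.1463 million years

Duration is start − end for each: (497 − 485.4) + (259.51 − 251.902) + (66 − 56) + (273.01 − 259.51) + (2.58 − 0.0117) + (33.9 − 23.03).
That is 11.6 + 7.608 + 10 + 13.5 + 2.5683 + 10.87, which totals 56.1463 million years.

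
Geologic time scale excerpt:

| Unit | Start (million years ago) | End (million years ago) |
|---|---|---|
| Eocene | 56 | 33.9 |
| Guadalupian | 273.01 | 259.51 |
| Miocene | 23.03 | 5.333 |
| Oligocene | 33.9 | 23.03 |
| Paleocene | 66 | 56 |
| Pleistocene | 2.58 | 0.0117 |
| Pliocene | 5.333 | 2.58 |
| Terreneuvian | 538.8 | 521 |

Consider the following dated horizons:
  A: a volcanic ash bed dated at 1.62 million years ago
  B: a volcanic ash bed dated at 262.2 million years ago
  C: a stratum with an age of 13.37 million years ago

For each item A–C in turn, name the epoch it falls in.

A — Pleistocene; B — Guadalupian; C — Miocene

Match each age against the start–end ranges in the excerpt: A = 1.62 Ma → Pleistocene (2.58–0.0117); B = 262.2 Ma → Guadalupian (273.01–259.51); C = 13.37 Ma → Miocene (23.03–5.333).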